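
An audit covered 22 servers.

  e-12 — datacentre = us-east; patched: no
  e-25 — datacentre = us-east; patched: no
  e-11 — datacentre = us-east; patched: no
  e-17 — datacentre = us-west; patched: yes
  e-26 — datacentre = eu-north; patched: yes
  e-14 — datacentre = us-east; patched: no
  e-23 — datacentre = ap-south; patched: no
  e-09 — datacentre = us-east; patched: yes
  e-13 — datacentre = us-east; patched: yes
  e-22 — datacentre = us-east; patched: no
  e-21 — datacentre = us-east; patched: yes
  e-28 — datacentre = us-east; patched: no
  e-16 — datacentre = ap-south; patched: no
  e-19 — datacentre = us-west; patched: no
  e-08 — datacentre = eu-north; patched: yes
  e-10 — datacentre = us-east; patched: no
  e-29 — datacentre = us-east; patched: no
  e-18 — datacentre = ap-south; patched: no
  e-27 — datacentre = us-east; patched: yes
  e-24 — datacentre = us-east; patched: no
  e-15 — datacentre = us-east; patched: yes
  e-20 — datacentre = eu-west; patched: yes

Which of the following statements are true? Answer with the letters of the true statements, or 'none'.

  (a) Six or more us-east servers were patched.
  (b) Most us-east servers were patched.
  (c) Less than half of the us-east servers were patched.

|A| = 14, |A ∩ B| = 5, |A ∖ B| = 9.
(a) |A ∩ B| ≥ 6: fails.
(b) |A ∩ B| > |A ∖ B|: fails.
(c) |A ∩ B| < |A ∖ B|: holds.

(c)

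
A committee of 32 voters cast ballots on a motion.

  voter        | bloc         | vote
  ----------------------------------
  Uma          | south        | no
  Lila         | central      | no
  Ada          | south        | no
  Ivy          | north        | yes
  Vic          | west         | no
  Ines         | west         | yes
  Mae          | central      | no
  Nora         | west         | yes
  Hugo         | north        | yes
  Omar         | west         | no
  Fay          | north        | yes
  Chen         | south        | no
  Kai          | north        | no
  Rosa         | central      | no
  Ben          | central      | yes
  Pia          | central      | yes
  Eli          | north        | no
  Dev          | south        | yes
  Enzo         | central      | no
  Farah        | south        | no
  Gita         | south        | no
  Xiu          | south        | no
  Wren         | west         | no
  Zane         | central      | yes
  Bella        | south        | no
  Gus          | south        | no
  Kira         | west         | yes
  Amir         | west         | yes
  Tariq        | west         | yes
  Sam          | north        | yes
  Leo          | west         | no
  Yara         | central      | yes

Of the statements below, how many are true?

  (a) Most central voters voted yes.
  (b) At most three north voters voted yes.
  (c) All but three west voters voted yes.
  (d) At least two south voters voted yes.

0

(a) central: |A| = 8, |A ∩ B| = 4; needs |A ∩ B| > |A ∖ B| — false.
(b) north: |A| = 6, |A ∩ B| = 4; needs |A ∩ B| ≤ 3 — false.
(c) west: |A| = 9, |A ∩ B| = 5; needs |A ∖ B| = 3 — false.
(d) south: |A| = 9, |A ∩ B| = 1; needs |A ∩ B| ≥ 2 — false.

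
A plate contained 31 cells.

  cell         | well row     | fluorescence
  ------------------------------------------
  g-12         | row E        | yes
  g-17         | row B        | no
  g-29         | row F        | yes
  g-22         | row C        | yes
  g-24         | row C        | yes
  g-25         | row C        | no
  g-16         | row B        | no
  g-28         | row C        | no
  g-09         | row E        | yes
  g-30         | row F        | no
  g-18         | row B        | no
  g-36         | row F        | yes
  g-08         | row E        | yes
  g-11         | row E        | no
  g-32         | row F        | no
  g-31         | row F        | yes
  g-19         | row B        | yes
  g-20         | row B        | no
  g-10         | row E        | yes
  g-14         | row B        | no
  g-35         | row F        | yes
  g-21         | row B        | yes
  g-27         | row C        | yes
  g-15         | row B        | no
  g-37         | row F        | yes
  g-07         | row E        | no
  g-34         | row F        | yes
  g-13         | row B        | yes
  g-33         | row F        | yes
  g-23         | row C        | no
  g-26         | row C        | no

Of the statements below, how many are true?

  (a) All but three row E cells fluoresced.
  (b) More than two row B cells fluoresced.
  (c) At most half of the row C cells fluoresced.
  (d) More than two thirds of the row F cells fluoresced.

3

(a) row E: |A| = 6, |A ∩ B| = 4; needs |A ∖ B| = 3 — false.
(b) row B: |A| = 9, |A ∩ B| = 3; needs |A ∩ B| > 2 — true.
(c) row C: |A| = 7, |A ∩ B| = 3; needs |A ∩ B| ≤ |A ∖ B| — true.
(d) row F: |A| = 9, |A ∩ B| = 7; needs |A ∩ B| / |A| > 2/3 — true.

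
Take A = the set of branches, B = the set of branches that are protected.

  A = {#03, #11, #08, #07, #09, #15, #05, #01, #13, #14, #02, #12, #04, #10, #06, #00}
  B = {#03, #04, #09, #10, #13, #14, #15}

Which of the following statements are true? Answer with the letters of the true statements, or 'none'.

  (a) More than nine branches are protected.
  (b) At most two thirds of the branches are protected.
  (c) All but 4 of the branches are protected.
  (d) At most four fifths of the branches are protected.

|A| = 16, |A ∩ B| = 7, |A ∖ B| = 9.
(a) |A ∩ B| > 9: fails.
(b) |A ∩ B| / |A| ≤ 2/3: holds.
(c) |A ∖ B| = 4: fails.
(d) |A ∩ B| / |A| ≤ 4/5: holds.

(b), (d)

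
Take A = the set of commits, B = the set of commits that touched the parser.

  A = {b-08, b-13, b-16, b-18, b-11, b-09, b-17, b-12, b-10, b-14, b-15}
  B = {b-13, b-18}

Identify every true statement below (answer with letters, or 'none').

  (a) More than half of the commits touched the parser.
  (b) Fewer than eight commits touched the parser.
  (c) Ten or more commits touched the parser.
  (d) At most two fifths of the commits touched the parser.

(b), (d)

|A| = 11, |A ∩ B| = 2, |A ∖ B| = 9.
(a) |A ∩ B| > |A ∖ B|: fails.
(b) |A ∩ B| < 8: holds.
(c) |A ∩ B| ≥ 10: fails.
(d) |A ∩ B| / |A| ≤ 2/5: holds.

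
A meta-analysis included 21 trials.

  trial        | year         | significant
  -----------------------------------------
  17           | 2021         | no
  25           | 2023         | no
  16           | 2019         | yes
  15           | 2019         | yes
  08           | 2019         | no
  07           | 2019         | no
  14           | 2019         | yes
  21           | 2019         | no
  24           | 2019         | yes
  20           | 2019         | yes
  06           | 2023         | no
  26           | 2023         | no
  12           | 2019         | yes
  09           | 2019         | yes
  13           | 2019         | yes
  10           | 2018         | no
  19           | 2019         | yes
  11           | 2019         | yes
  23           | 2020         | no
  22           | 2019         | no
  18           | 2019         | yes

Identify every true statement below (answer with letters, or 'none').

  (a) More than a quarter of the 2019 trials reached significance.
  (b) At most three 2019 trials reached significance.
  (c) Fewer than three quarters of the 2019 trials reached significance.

|A| = 15, |A ∩ B| = 11, |A ∖ B| = 4.
(a) |A ∩ B| / |A| > 1/4: holds.
(b) |A ∩ B| ≤ 3: fails.
(c) |A ∩ B| / |A| < 3/4: holds.

(a), (c)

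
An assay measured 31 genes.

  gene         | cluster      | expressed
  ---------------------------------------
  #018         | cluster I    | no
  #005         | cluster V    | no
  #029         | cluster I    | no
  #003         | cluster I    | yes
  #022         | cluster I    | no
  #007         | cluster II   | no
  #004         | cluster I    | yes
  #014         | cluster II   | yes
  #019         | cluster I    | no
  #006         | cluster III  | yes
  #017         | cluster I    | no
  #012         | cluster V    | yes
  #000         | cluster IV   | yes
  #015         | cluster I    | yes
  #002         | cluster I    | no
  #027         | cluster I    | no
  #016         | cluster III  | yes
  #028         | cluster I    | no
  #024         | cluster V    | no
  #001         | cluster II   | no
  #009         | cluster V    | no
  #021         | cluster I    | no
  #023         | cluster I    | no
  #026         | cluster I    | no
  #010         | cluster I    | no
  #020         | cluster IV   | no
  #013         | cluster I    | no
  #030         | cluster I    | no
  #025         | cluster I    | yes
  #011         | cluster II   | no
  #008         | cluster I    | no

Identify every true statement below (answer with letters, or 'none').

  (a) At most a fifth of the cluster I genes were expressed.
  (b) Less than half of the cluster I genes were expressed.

(b)

|A| = 19, |A ∩ B| = 4, |A ∖ B| = 15.
(a) |A ∩ B| / |A| ≤ 1/5: fails.
(b) |A ∩ B| < |A ∖ B|: holds.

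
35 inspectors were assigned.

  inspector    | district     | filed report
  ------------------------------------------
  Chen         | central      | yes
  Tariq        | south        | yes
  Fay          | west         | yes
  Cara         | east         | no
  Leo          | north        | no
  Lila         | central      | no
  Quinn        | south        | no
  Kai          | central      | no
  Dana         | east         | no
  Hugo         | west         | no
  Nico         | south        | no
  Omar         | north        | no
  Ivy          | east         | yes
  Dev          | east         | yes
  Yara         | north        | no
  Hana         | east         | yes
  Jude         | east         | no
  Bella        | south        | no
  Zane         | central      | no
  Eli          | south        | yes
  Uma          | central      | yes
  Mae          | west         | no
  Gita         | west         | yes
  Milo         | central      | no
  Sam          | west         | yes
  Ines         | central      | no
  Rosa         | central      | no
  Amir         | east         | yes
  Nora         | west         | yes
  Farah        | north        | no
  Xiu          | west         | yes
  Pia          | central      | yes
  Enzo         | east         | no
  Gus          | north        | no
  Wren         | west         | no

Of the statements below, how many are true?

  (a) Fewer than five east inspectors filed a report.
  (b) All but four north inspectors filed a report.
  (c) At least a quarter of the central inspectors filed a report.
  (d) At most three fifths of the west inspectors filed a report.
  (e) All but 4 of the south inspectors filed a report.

2

(a) east: |A| = 8, |A ∩ B| = 4; needs |A ∩ B| < 5 — true.
(b) north: |A| = 5, |A ∩ B| = 0; needs |A ∖ B| = 4 — false.
(c) central: |A| = 9, |A ∩ B| = 3; needs |A ∩ B| / |A| ≥ 1/4 — true.
(d) west: |A| = 8, |A ∩ B| = 5; needs |A ∩ B| / |A| ≤ 3/5 — false.
(e) south: |A| = 5, |A ∩ B| = 2; needs |A ∖ B| = 4 — false.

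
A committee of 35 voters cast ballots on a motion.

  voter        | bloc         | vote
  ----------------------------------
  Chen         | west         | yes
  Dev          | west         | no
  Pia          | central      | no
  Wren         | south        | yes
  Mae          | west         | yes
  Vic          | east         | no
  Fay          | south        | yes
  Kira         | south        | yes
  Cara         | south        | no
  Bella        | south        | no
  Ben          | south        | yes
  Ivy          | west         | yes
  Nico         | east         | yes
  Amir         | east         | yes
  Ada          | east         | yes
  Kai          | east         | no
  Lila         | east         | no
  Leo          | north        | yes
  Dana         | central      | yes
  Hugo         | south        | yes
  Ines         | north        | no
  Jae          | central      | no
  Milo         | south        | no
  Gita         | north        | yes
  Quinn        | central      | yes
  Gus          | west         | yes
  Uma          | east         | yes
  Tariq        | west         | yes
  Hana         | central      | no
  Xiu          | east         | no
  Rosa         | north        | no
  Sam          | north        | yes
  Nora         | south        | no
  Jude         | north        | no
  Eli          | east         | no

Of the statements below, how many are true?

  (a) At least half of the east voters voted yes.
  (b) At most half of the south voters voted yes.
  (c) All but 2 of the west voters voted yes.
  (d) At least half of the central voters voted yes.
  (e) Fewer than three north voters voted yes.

0

(a) east: |A| = 9, |A ∩ B| = 4; needs |A ∩ B| ≥ |A ∖ B| — false.
(b) south: |A| = 9, |A ∩ B| = 5; needs |A ∩ B| ≤ |A ∖ B| — false.
(c) west: |A| = 6, |A ∩ B| = 5; needs |A ∖ B| = 2 — false.
(d) central: |A| = 5, |A ∩ B| = 2; needs |A ∩ B| ≥ |A ∖ B| — false.
(e) north: |A| = 6, |A ∩ B| = 3; needs |A ∩ B| < 3 — false.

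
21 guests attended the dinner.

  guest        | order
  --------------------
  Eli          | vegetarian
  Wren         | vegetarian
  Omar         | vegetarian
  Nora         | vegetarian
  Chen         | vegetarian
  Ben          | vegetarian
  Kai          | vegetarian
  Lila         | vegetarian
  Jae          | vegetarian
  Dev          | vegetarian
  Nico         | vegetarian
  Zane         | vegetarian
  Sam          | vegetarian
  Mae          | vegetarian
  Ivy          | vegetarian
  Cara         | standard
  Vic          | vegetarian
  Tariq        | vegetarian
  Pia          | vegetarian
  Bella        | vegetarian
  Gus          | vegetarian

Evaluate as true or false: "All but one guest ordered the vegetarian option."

Truth condition: |A ∖ B| = 1.
|A| = 21, |A ∩ B| = 20, |A ∖ B| = 1.
|A ∖ B| = 1, so the statement is true.

True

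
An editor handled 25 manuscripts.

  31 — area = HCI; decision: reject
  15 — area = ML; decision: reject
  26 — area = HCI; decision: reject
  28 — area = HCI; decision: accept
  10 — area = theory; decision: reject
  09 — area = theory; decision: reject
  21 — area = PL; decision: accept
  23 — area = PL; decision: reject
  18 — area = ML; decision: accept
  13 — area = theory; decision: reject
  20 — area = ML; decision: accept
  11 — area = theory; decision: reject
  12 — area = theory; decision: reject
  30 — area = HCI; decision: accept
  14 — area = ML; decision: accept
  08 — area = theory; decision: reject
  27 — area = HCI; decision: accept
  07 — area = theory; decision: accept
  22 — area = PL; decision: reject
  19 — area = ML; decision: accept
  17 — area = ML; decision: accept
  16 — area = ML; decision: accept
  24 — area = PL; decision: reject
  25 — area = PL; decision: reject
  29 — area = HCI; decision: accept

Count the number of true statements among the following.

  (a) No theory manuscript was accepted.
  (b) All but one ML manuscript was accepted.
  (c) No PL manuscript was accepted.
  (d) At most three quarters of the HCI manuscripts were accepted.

(a) theory: |A| = 7, |A ∩ B| = 1; needs A ∩ B = ∅ (|A ∩ B| = 0) — false.
(b) ML: |A| = 7, |A ∩ B| = 6; needs |A ∖ B| = 1 — true.
(c) PL: |A| = 5, |A ∩ B| = 1; needs A ∩ B = ∅ (|A ∩ B| = 0) — false.
(d) HCI: |A| = 6, |A ∩ B| = 4; needs |A ∩ B| / |A| ≤ 3/4 — true.

2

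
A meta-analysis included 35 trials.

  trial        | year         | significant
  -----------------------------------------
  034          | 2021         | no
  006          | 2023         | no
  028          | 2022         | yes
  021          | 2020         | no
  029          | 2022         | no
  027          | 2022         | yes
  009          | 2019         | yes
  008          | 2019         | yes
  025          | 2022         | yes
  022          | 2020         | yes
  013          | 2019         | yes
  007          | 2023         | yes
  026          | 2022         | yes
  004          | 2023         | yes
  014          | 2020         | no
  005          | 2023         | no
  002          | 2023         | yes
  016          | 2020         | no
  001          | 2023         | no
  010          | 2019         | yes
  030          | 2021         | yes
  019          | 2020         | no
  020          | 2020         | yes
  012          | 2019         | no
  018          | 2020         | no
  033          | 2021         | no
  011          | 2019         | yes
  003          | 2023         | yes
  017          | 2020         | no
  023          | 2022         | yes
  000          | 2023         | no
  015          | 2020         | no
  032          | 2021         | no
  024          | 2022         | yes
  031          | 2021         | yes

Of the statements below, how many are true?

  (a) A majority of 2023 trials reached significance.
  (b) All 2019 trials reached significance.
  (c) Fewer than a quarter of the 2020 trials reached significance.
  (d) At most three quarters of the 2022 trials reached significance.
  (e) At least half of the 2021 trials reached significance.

(a) 2023: |A| = 8, |A ∩ B| = 4; needs |A ∩ B| > |A ∖ B| — false.
(b) 2019: |A| = 6, |A ∩ B| = 5; needs A ⊆ B, i.e. every element of A is in B (|A ∖ B| = 0) — false.
(c) 2020: |A| = 9, |A ∩ B| = 2; needs |A ∩ B| / |A| < 1/4 — true.
(d) 2022: |A| = 7, |A ∩ B| = 6; needs |A ∩ B| / |A| ≤ 3/4 — false.
(e) 2021: |A| = 5, |A ∩ B| = 2; needs |A ∩ B| ≥ |A ∖ B| — false.

1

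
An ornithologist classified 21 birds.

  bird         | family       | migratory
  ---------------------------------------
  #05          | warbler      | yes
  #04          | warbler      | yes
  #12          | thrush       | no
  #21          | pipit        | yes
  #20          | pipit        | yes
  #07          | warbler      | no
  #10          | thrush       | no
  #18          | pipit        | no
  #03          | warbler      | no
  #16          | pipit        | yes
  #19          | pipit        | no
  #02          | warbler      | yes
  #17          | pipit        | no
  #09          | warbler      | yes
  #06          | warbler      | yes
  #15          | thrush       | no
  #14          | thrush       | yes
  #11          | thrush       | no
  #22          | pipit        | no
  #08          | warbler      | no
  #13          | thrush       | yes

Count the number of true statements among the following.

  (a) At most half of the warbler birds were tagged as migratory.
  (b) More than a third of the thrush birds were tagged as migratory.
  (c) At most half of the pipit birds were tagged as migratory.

1

(a) warbler: |A| = 8, |A ∩ B| = 5; needs |A ∩ B| ≤ |A ∖ B| — false.
(b) thrush: |A| = 6, |A ∩ B| = 2; needs |A ∩ B| / |A| > 1/3 — false.
(c) pipit: |A| = 7, |A ∩ B| = 3; needs |A ∩ B| ≤ |A ∖ B| — true.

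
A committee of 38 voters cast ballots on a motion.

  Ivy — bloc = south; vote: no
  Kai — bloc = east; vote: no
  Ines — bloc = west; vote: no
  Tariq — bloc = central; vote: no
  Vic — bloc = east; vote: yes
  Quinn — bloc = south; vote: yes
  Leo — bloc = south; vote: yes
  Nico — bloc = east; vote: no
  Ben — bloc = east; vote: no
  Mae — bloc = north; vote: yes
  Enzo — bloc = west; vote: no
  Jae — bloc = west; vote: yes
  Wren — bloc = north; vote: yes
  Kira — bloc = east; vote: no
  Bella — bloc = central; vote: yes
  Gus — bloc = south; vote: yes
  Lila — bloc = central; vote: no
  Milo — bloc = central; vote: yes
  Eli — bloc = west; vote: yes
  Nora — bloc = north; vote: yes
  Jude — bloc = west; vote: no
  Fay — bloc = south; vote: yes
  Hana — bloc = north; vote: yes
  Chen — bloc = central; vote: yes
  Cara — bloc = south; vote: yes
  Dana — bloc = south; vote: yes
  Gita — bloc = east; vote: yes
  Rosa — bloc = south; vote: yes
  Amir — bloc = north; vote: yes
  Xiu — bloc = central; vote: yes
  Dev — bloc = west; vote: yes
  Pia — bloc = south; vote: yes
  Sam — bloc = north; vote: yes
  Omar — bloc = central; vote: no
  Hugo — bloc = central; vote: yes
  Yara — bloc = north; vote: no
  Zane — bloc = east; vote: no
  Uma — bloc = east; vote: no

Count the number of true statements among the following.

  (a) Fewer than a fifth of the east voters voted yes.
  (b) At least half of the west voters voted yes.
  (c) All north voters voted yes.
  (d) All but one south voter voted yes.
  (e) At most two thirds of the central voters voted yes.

(a) east: |A| = 8, |A ∩ B| = 2; needs |A ∩ B| / |A| < 1/5 — false.
(b) west: |A| = 6, |A ∩ B| = 3; needs |A ∩ B| ≥ |A ∖ B| — true.
(c) north: |A| = 7, |A ∩ B| = 6; needs A ⊆ B, i.e. every element of A is in B (|A ∖ B| = 0) — false.
(d) south: |A| = 9, |A ∩ B| = 8; needs |A ∖ B| = 1 — true.
(e) central: |A| = 8, |A ∩ B| = 5; needs |A ∩ B| / |A| ≤ 2/3 — true.

3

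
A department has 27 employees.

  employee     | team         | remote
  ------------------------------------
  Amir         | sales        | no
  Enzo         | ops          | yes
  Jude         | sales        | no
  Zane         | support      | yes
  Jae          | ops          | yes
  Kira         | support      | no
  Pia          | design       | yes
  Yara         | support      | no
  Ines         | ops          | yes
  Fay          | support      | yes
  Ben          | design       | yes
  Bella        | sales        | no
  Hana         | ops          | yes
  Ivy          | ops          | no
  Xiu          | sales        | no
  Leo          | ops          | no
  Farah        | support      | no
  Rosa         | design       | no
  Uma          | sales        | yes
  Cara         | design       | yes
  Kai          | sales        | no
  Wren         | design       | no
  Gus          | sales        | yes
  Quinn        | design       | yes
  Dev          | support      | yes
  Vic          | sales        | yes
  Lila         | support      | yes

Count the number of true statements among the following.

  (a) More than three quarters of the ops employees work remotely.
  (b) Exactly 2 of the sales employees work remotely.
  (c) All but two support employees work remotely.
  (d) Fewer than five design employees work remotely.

(a) ops: |A| = 6, |A ∩ B| = 4; needs |A ∩ B| / |A| > 3/4 — false.
(b) sales: |A| = 8, |A ∩ B| = 3; needs |A ∩ B| = 2 — false.
(c) support: |A| = 7, |A ∩ B| = 4; needs |A ∖ B| = 2 — false.
(d) design: |A| = 6, |A ∩ B| = 4; needs |A ∩ B| < 5 — true.

1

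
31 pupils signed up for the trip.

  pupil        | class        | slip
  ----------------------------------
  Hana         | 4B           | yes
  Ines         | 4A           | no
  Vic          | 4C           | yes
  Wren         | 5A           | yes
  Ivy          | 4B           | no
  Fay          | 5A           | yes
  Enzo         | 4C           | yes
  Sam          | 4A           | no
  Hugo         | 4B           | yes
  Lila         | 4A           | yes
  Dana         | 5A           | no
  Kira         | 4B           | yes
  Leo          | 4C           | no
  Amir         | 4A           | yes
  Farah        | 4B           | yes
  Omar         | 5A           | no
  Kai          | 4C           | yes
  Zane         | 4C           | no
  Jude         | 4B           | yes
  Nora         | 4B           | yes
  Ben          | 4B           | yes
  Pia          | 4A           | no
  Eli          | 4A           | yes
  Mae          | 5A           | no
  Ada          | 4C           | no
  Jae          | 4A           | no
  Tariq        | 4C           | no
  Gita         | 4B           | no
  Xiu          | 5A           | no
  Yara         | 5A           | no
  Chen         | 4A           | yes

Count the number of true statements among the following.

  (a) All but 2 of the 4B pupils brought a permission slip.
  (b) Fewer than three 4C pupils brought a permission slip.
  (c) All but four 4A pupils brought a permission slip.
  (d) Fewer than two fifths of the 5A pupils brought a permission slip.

(a) 4B: |A| = 9, |A ∩ B| = 7; needs |A ∖ B| = 2 — true.
(b) 4C: |A| = 7, |A ∩ B| = 3; needs |A ∩ B| < 3 — false.
(c) 4A: |A| = 8, |A ∩ B| = 4; needs |A ∖ B| = 4 — true.
(d) 5A: |A| = 7, |A ∩ B| = 2; needs |A ∩ B| / |A| < 2/5 — true.

3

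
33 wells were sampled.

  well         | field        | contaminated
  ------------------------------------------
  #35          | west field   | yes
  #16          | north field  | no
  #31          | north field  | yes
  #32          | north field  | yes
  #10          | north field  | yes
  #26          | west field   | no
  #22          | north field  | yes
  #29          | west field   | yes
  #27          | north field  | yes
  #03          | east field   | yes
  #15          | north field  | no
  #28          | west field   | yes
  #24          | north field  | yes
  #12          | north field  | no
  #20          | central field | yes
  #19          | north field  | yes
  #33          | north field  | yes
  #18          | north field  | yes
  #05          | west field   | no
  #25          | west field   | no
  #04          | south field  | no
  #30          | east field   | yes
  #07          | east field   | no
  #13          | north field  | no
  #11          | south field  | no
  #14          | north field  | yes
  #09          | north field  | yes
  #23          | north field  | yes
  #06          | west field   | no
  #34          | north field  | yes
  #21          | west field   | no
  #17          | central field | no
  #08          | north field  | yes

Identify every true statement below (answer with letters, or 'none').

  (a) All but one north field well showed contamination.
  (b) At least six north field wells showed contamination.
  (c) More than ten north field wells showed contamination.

|A| = 18, |A ∩ B| = 14, |A ∖ B| = 4.
(a) |A ∖ B| = 1: fails.
(b) |A ∩ B| ≥ 6: holds.
(c) |A ∩ B| > 10: holds.

(b), (c)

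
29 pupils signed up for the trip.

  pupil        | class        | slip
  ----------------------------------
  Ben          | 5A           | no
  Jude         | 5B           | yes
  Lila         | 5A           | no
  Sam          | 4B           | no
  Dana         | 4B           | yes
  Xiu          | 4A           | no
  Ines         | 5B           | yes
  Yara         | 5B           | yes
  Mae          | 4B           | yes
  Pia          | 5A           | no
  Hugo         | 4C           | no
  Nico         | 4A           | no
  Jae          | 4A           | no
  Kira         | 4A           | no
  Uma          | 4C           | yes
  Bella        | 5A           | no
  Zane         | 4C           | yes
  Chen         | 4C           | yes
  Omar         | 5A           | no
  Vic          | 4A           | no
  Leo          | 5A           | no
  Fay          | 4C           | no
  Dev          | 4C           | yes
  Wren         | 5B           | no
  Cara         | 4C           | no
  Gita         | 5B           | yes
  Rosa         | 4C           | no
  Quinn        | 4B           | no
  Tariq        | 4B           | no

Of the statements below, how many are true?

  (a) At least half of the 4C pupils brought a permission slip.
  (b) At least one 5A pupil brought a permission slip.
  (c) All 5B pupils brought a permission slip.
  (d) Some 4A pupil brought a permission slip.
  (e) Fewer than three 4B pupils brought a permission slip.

2

(a) 4C: |A| = 8, |A ∩ B| = 4; needs |A ∩ B| ≥ |A ∖ B| — true.
(b) 5A: |A| = 6, |A ∩ B| = 0; needs A ∩ B ≠ ∅ (|A ∩ B| ≥ 1) — false.
(c) 5B: |A| = 5, |A ∩ B| = 4; needs A ⊆ B, i.e. every element of A is in B (|A ∖ B| = 0) — false.
(d) 4A: |A| = 5, |A ∩ B| = 0; needs A ∩ B ≠ ∅ (|A ∩ B| ≥ 1) — false.
(e) 4B: |A| = 5, |A ∩ B| = 2; needs |A ∩ B| < 3 — true.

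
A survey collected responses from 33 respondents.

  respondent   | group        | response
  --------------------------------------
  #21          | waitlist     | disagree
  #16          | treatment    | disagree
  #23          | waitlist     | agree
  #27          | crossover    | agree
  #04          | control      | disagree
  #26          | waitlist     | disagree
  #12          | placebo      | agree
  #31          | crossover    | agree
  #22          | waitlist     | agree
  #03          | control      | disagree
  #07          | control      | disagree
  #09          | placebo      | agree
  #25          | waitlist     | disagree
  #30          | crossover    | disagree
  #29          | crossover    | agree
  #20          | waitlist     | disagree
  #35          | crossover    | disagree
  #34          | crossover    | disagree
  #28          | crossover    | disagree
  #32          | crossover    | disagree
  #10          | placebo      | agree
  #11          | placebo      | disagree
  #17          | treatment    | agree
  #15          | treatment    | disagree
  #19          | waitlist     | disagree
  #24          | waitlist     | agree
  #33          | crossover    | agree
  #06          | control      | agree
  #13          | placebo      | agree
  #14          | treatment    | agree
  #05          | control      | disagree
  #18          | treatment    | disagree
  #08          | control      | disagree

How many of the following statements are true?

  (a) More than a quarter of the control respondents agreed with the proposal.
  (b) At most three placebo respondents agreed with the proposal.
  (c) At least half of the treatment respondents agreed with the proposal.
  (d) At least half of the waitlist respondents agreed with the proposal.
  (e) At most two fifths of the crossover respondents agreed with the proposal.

(a) control: |A| = 6, |A ∩ B| = 1; needs |A ∩ B| / |A| > 1/4 — false.
(b) placebo: |A| = 5, |A ∩ B| = 4; needs |A ∩ B| ≤ 3 — false.
(c) treatment: |A| = 5, |A ∩ B| = 2; needs |A ∩ B| ≥ |A ∖ B| — false.
(d) waitlist: |A| = 8, |A ∩ B| = 3; needs |A ∩ B| ≥ |A ∖ B| — false.
(e) crossover: |A| = 9, |A ∩ B| = 4; needs |A ∩ B| / |A| ≤ 2/5 — false.

0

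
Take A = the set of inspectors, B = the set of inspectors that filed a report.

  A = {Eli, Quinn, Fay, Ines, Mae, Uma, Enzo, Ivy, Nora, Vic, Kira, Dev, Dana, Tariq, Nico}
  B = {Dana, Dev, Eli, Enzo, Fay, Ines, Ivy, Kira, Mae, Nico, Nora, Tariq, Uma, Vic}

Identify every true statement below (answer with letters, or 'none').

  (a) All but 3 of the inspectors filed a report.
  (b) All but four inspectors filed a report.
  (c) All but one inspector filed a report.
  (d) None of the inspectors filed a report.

|A| = 15, |A ∩ B| = 14, |A ∖ B| = 1.
(a) |A ∖ B| = 3: fails.
(b) |A ∖ B| = 4: fails.
(c) |A ∖ B| = 1: holds.
(d) A ∩ B = ∅ (|A ∩ B| = 0): fails.

(c)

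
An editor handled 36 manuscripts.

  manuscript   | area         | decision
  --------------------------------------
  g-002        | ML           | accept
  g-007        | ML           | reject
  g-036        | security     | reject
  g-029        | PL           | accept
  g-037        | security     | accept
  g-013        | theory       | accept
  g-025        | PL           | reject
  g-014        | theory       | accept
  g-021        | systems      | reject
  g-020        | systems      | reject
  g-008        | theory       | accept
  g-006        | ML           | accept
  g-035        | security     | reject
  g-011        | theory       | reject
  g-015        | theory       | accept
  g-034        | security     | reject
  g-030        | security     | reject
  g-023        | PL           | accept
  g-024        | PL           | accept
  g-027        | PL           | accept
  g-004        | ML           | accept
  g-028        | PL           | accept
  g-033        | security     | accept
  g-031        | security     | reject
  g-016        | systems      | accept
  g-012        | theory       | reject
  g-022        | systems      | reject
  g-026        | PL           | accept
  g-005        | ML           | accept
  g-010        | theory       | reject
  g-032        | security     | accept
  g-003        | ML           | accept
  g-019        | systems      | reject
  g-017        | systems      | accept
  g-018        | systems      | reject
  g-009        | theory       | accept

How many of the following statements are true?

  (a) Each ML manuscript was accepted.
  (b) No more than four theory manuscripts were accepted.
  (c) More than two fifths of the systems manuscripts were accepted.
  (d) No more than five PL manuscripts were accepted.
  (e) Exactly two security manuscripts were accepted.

(a) ML: |A| = 6, |A ∩ B| = 5; needs A ⊆ B, i.e. every element of A is in B (|A ∖ B| = 0) — false.
(b) theory: |A| = 8, |A ∩ B| = 5; needs |A ∩ B| ≤ 4 — false.
(c) systems: |A| = 7, |A ∩ B| = 2; needs |A ∩ B| / |A| > 2/5 — false.
(d) PL: |A| = 7, |A ∩ B| = 6; needs |A ∩ B| ≤ 5 — false.
(e) security: |A| = 8, |A ∩ B| = 3; needs |A ∩ B| = 2 — false.

0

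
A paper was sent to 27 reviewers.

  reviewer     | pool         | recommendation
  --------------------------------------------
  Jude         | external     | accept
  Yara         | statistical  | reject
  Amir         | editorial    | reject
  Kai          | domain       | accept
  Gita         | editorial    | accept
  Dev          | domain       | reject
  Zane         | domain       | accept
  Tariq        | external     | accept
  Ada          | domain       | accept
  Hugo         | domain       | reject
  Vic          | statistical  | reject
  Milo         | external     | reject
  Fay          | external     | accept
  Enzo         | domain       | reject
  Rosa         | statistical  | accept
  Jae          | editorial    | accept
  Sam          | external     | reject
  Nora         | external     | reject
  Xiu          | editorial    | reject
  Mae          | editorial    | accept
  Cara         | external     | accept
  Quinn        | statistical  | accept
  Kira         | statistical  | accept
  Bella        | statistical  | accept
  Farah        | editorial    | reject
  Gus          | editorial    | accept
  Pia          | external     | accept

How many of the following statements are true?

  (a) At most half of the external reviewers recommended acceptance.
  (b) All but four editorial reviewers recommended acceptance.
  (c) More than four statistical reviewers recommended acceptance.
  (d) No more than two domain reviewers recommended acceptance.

(a) external: |A| = 8, |A ∩ B| = 5; needs |A ∩ B| ≤ |A ∖ B| — false.
(b) editorial: |A| = 7, |A ∩ B| = 4; needs |A ∖ B| = 4 — false.
(c) statistical: |A| = 6, |A ∩ B| = 4; needs |A ∩ B| > 4 — false.
(d) domain: |A| = 6, |A ∩ B| = 3; needs |A ∩ B| ≤ 2 — false.

0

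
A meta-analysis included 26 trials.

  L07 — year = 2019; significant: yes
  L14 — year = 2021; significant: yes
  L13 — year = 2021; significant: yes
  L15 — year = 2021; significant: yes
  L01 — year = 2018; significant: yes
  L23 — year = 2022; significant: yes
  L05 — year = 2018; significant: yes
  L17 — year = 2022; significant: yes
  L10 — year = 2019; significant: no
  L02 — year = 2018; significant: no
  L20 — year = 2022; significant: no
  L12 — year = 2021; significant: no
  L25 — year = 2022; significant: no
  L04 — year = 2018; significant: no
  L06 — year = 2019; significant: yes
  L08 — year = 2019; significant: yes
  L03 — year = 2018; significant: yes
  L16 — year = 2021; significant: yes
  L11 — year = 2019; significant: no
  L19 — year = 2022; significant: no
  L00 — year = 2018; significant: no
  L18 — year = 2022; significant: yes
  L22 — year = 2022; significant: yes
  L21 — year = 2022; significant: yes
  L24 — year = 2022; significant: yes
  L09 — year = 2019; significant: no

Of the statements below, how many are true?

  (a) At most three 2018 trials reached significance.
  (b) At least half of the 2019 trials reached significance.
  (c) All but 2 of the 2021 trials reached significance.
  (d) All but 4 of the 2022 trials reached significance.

2

(a) 2018: |A| = 6, |A ∩ B| = 3; needs |A ∩ B| ≤ 3 — true.
(b) 2019: |A| = 6, |A ∩ B| = 3; needs |A ∩ B| ≥ |A ∖ B| — true.
(c) 2021: |A| = 5, |A ∩ B| = 4; needs |A ∖ B| = 2 — false.
(d) 2022: |A| = 9, |A ∩ B| = 6; needs |A ∖ B| = 4 — false.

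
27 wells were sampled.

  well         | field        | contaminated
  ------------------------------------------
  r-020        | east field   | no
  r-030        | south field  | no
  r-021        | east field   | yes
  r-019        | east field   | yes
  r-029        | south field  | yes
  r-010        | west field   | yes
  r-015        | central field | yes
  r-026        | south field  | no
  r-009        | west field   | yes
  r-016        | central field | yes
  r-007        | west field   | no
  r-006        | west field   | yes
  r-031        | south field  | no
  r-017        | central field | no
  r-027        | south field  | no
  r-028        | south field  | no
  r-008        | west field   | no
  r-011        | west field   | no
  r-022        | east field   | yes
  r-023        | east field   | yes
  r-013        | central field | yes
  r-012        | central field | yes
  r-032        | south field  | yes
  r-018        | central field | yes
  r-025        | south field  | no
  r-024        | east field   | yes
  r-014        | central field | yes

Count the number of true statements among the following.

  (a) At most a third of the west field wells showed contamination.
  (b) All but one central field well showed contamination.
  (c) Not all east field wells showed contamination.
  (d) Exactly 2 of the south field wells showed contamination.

(a) west field: |A| = 6, |A ∩ B| = 3; needs |A ∩ B| / |A| ≤ 1/3 — false.
(b) central field: |A| = 7, |A ∩ B| = 6; needs |A ∖ B| = 1 — true.
(c) east field: |A| = 6, |A ∩ B| = 5; needs A ⊄ B (|A ∖ B| ≥ 1) — true.
(d) south field: |A| = 8, |A ∩ B| = 2; needs |A ∩ B| = 2 — true.

3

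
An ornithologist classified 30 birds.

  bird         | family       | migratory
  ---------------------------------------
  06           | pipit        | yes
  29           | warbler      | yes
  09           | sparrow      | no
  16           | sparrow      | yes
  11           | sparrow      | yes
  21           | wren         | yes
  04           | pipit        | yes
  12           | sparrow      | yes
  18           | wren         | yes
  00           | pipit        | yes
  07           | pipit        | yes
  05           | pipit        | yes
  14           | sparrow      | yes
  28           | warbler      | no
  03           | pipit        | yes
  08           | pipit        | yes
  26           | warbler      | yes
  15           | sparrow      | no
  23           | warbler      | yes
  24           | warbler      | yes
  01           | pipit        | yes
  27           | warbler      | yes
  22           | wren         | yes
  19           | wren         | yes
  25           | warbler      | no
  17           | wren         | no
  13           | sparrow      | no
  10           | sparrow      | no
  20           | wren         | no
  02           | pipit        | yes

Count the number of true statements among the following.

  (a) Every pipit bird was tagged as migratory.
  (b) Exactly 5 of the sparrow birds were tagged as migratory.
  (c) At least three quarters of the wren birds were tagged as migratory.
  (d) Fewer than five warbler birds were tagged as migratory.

1

(a) pipit: |A| = 9, |A ∩ B| = 9; needs A ⊆ B, i.e. every element of A is in B (|A ∖ B| = 0) — true.
(b) sparrow: |A| = 8, |A ∩ B| = 4; needs |A ∩ B| = 5 — false.
(c) wren: |A| = 6, |A ∩ B| = 4; needs |A ∩ B| / |A| ≥ 3/4 — false.
(d) warbler: |A| = 7, |A ∩ B| = 5; needs |A ∩ B| < 5 — false.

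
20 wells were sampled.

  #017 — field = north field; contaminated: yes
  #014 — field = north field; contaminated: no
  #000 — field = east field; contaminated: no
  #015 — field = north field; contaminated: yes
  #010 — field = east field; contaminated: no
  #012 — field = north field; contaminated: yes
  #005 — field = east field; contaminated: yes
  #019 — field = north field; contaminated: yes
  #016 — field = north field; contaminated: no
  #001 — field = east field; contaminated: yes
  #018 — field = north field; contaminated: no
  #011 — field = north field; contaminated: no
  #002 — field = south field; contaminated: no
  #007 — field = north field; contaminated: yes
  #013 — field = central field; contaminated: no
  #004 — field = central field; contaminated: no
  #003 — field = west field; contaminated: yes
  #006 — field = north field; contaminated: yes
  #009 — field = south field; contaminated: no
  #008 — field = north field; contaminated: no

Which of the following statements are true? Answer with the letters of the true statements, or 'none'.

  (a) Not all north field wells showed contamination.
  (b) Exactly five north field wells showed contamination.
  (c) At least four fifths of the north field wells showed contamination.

|A| = 11, |A ∩ B| = 6, |A ∖ B| = 5.
(a) A ⊄ B (|A ∖ B| ≥ 1): holds.
(b) |A ∩ B| = 5: fails.
(c) |A ∩ B| / |A| ≥ 4/5: fails.

(a)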